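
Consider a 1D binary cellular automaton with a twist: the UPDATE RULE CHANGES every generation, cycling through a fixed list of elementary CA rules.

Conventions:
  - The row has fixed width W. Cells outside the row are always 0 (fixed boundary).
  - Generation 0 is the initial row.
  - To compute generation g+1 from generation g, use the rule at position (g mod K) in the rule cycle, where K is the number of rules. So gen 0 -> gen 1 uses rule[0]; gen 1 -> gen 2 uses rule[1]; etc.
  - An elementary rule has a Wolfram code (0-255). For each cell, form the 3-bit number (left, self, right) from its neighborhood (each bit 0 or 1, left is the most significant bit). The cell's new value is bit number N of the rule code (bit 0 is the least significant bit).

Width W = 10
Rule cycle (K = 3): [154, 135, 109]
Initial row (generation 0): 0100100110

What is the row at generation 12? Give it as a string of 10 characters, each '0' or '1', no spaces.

Gen 0: 0100100110
Gen 1 (rule 154): 1011011101
Gen 2 (rule 135): 1000001001
Gen 3 (rule 109): 1011101001
Gen 4 (rule 154): 0011000110
Gen 5 (rule 135): 1100011000
Gen 6 (rule 109): 1101011011
Gen 7 (rule 154): 1000010010
Gen 8 (rule 135): 1011110110
Gen 9 (rule 109): 1110011110
Gen 10 (rule 154): 1101111101
Gen 11 (rule 135): 0000111001
Gen 12 (rule 109): 1110101001

Answer: 1110101001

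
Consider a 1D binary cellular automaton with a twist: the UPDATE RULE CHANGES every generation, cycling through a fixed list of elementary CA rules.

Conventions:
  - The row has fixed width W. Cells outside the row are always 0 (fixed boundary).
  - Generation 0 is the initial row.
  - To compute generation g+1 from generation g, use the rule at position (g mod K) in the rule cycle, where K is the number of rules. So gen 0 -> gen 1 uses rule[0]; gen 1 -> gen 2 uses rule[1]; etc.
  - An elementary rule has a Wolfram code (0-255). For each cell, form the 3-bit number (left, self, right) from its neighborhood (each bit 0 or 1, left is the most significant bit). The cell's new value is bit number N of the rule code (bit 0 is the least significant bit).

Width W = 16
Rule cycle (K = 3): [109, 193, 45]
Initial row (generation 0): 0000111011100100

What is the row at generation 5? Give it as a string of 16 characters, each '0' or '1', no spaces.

Gen 0: 0000111011100100
Gen 1 (rule 109): 1110101110100101
Gen 2 (rule 193): 0110000110000000
Gen 3 (rule 45): 0100110100111111
Gen 4 (rule 109): 0100111100100001
Gen 5 (rule 193): 0000011100001100

Answer: 0000011100001100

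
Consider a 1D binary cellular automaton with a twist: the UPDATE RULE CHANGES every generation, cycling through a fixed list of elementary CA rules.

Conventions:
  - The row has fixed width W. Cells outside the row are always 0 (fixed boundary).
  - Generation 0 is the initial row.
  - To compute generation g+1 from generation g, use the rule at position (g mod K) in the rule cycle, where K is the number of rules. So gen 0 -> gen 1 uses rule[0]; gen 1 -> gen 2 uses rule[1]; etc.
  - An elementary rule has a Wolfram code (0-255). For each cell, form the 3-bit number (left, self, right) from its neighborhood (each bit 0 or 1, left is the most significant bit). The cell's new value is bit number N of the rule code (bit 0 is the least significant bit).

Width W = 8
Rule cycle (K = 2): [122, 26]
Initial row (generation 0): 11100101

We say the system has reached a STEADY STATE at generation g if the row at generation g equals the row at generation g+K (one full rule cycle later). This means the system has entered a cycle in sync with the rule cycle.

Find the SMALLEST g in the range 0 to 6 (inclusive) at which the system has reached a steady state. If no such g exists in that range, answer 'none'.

Answer: none

Derivation:
Gen 0: 11100101
Gen 1 (rule 122): 10111010
Gen 2 (rule 26): 00100001
Gen 3 (rule 122): 01010010
Gen 4 (rule 26): 10001101
Gen 5 (rule 122): 01011110
Gen 6 (rule 26): 10010001
Gen 7 (rule 122): 01101010
Gen 8 (rule 26): 11000001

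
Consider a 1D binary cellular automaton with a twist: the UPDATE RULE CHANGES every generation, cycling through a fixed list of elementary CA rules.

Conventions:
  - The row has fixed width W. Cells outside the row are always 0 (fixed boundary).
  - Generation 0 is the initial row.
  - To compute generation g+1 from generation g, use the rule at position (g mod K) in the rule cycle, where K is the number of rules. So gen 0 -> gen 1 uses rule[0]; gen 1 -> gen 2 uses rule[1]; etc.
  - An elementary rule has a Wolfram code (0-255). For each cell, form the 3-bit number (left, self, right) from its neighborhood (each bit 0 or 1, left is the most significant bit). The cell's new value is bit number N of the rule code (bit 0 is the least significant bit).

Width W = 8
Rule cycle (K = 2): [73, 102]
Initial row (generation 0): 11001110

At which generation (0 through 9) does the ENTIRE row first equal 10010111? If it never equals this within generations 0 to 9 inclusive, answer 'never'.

Answer: never

Derivation:
Gen 0: 11001110
Gen 1 (rule 73): 11001010
Gen 2 (rule 102): 01011110
Gen 3 (rule 73): 00010010
Gen 4 (rule 102): 00110110
Gen 5 (rule 73): 10110110
Gen 6 (rule 102): 11011010
Gen 7 (rule 73): 11011000
Gen 8 (rule 102): 01101000
Gen 9 (rule 73): 01100011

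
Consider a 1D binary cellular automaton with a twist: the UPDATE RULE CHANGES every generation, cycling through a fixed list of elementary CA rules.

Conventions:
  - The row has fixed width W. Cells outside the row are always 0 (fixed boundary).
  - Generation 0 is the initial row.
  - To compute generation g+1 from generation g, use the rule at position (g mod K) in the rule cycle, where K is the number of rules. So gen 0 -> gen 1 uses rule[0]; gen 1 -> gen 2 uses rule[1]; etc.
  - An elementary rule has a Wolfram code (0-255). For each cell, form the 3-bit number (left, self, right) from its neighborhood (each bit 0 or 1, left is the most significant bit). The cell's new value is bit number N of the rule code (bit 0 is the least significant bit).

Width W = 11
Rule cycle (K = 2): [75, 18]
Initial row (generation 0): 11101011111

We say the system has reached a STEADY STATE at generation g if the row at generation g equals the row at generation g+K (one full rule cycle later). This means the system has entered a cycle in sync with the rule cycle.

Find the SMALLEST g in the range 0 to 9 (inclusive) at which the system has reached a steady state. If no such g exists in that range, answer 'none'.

Answer: 8

Derivation:
Gen 0: 11101011111
Gen 1 (rule 75): 10100010001
Gen 2 (rule 18): 00010101010
Gen 3 (rule 75): 11100000000
Gen 4 (rule 18): 00010000000
Gen 5 (rule 75): 11100111111
Gen 6 (rule 18): 00011000000
Gen 7 (rule 75): 11111011111
Gen 8 (rule 18): 00000000000
Gen 9 (rule 75): 11111111111
Gen 10 (rule 18): 00000000000
Gen 11 (rule 75): 11111111111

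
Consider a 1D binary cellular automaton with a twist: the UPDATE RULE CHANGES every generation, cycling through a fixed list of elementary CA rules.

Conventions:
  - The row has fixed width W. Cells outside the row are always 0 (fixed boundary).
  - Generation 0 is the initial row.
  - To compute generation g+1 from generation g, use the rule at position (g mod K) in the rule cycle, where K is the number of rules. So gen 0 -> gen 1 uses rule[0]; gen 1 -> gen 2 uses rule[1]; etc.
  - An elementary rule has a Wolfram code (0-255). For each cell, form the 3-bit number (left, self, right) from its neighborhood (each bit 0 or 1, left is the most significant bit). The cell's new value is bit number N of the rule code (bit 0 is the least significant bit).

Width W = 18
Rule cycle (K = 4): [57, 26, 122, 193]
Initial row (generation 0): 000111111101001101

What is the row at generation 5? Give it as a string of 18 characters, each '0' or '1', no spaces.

Gen 0: 000111111101001101
Gen 1 (rule 57): 110100000010101010
Gen 2 (rule 26): 100010000100000001
Gen 3 (rule 122): 010101001010000010
Gen 4 (rule 193): 000000000000111000
Gen 5 (rule 57): 111111111110100111

Answer: 111111111110100111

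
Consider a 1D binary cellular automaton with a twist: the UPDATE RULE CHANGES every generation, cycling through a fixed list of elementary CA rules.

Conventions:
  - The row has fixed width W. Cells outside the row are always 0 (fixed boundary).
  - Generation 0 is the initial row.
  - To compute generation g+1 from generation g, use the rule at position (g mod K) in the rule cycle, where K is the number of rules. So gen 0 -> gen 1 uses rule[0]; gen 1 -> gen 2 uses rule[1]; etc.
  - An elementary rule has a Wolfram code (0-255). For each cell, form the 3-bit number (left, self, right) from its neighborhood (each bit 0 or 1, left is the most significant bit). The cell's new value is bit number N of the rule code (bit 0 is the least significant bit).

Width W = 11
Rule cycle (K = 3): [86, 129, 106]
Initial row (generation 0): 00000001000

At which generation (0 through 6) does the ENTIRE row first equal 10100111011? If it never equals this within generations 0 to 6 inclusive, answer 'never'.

Answer: never

Derivation:
Gen 0: 00000001000
Gen 1 (rule 86): 00000011100
Gen 2 (rule 129): 11111001001
Gen 3 (rule 106): 10001010010
Gen 4 (rule 86): 11011011111
Gen 5 (rule 129): 00000001110
Gen 6 (rule 106): 00000011010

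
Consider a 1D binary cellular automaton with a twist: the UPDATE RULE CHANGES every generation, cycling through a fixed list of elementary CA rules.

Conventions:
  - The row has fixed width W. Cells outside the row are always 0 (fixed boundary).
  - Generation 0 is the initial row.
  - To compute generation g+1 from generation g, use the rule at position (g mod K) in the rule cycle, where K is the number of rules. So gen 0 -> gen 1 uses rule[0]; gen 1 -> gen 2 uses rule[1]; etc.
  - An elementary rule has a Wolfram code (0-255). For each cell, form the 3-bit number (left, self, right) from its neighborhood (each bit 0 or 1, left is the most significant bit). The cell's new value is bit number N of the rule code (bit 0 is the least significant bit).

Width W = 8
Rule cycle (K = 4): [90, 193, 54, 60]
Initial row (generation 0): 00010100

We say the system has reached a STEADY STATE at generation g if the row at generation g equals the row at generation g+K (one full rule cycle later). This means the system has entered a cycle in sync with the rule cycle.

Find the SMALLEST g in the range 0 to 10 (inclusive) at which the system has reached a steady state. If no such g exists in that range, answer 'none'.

Answer: none

Derivation:
Gen 0: 00010100
Gen 1 (rule 90): 00100010
Gen 2 (rule 193): 10001000
Gen 3 (rule 54): 11011100
Gen 4 (rule 60): 10110010
Gen 5 (rule 90): 00111101
Gen 6 (rule 193): 10011100
Gen 7 (rule 54): 11100010
Gen 8 (rule 60): 10010011
Gen 9 (rule 90): 01101111
Gen 10 (rule 193): 00100111
Gen 11 (rule 54): 01111000
Gen 12 (rule 60): 01000100
Gen 13 (rule 90): 10101010
Gen 14 (rule 193): 00000000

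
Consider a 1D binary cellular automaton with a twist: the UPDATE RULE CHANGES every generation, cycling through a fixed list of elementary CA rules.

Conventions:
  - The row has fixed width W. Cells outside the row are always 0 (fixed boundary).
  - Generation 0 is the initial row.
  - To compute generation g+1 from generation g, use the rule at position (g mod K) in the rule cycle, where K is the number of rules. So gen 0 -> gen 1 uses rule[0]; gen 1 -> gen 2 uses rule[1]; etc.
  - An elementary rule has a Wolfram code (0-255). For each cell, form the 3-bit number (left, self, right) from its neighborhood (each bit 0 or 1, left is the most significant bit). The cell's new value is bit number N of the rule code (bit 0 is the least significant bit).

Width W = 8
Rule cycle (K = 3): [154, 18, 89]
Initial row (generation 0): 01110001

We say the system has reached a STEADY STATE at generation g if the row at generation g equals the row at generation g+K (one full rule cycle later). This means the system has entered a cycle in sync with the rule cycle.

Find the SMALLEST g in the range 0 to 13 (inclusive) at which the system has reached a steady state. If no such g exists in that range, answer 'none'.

Answer: 2

Derivation:
Gen 0: 01110001
Gen 1 (rule 154): 11101010
Gen 2 (rule 18): 00000001
Gen 3 (rule 89): 11111100
Gen 4 (rule 154): 11111010
Gen 5 (rule 18): 00000001
Gen 6 (rule 89): 11111100
Gen 7 (rule 154): 11111010
Gen 8 (rule 18): 00000001
Gen 9 (rule 89): 11111100
Gen 10 (rule 154): 11111010
Gen 11 (rule 18): 00000001
Gen 12 (rule 89): 11111100
Gen 13 (rule 154): 11111010
Gen 14 (rule 18): 00000001
Gen 15 (rule 89): 11111100
Gen 16 (rule 154): 11111010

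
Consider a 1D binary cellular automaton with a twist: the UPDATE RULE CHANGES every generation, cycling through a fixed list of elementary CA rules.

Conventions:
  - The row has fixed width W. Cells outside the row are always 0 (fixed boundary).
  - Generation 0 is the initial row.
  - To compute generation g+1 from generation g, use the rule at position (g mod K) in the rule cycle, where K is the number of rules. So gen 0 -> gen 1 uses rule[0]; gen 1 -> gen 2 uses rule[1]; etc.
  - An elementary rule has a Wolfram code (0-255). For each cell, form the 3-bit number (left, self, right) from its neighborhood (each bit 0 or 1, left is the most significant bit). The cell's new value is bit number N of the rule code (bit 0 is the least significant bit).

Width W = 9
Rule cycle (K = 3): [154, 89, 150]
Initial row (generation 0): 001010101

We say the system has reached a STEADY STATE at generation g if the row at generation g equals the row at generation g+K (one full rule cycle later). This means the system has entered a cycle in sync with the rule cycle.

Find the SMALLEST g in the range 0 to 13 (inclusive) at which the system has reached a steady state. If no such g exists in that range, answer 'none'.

Gen 0: 001010101
Gen 1 (rule 154): 010000000
Gen 2 (rule 89): 001111111
Gen 3 (rule 150): 010111110
Gen 4 (rule 154): 100111101
Gen 5 (rule 89): 010100100
Gen 6 (rule 150): 110111110
Gen 7 (rule 154): 100111101
Gen 8 (rule 89): 010100100
Gen 9 (rule 150): 110111110
Gen 10 (rule 154): 100111101
Gen 11 (rule 89): 010100100
Gen 12 (rule 150): 110111110
Gen 13 (rule 154): 100111101
Gen 14 (rule 89): 010100100
Gen 15 (rule 150): 110111110
Gen 16 (rule 154): 100111101

Answer: 4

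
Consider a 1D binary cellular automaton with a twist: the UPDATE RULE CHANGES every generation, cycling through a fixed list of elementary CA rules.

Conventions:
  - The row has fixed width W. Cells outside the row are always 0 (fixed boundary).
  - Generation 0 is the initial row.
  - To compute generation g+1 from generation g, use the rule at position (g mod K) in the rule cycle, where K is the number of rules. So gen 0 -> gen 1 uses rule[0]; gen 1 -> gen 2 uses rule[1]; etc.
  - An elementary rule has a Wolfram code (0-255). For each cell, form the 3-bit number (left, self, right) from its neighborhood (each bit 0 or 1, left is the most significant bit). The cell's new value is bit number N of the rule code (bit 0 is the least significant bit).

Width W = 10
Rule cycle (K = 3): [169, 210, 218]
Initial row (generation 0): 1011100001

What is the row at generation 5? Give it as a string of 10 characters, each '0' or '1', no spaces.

Gen 0: 1011100001
Gen 1 (rule 169): 0111001100
Gen 2 (rule 210): 1011110110
Gen 3 (rule 218): 0011110111
Gen 4 (rule 169): 1011101110
Gen 5 (rule 210): 0001100111

Answer: 0001100111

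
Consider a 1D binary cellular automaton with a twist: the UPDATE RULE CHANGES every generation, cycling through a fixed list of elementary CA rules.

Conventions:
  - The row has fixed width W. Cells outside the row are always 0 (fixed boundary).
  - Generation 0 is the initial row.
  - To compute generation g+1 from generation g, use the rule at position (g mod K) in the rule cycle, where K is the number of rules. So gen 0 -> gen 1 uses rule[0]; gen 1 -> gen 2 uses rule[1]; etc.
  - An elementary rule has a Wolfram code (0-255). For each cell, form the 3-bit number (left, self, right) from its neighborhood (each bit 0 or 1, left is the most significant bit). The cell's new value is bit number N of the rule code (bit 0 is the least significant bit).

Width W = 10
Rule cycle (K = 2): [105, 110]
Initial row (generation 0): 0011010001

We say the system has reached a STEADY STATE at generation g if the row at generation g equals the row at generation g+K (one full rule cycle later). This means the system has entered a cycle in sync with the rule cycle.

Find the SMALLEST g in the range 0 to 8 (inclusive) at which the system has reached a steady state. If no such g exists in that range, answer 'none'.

Gen 0: 0011010001
Gen 1 (rule 105): 1011100100
Gen 2 (rule 110): 1110101100
Gen 3 (rule 105): 1011011101
Gen 4 (rule 110): 1111110111
Gen 5 (rule 105): 1000011101
Gen 6 (rule 110): 1000110111
Gen 7 (rule 105): 0010111101
Gen 8 (rule 110): 0111100111
Gen 9 (rule 105): 0100100101
Gen 10 (rule 110): 1101101111

Answer: none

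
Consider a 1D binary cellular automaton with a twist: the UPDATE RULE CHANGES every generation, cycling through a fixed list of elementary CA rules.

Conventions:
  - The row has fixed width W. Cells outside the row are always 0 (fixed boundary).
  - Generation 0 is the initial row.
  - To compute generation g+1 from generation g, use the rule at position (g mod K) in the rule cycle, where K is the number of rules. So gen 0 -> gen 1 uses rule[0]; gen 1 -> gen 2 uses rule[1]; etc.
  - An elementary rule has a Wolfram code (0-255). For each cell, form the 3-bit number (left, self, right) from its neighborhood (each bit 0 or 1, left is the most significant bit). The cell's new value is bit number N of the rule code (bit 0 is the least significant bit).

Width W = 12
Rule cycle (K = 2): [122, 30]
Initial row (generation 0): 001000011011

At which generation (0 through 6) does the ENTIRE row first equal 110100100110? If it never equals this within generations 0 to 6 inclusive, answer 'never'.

Gen 0: 001000011011
Gen 1 (rule 122): 010100111111
Gen 2 (rule 30): 110111100000
Gen 3 (rule 122): 111100110000
Gen 4 (rule 30): 100011101000
Gen 5 (rule 122): 010110110100
Gen 6 (rule 30): 110100100110

Answer: 6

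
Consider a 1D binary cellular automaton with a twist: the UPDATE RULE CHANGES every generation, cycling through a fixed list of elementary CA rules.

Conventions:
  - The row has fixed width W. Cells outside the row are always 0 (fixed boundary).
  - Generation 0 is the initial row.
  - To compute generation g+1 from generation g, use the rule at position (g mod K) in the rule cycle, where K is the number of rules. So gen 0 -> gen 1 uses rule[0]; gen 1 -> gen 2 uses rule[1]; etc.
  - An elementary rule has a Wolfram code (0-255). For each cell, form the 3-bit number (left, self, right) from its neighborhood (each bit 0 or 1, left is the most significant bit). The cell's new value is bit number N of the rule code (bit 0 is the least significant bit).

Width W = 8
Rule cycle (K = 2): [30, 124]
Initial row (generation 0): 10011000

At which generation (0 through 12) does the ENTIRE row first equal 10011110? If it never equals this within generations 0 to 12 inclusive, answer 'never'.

Gen 0: 10011000
Gen 1 (rule 30): 11110100
Gen 2 (rule 124): 10011110
Gen 3 (rule 30): 11110001
Gen 4 (rule 124): 10011001
Gen 5 (rule 30): 11110111
Gen 6 (rule 124): 10011101
Gen 7 (rule 30): 11110001
Gen 8 (rule 124): 10011001
Gen 9 (rule 30): 11110111
Gen 10 (rule 124): 10011101
Gen 11 (rule 30): 11110001
Gen 12 (rule 124): 10011001

Answer: 2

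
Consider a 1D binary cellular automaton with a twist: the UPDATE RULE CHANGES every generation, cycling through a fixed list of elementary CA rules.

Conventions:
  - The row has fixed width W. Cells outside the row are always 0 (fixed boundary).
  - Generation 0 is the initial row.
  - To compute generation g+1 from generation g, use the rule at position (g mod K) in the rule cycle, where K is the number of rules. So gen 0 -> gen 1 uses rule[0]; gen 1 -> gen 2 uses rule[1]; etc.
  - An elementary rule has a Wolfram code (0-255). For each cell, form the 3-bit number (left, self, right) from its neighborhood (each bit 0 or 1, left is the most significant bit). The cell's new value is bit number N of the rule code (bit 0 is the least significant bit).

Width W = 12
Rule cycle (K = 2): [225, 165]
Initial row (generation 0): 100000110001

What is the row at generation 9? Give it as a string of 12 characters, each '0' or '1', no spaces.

Answer: 000011000110

Derivation:
Gen 0: 100000110001
Gen 1 (rule 225): 001110010100
Gen 2 (rule 165): 100100011101
Gen 3 (rule 225): 000001001110
Gen 4 (rule 165): 111101000100
Gen 5 (rule 225): 011110010001
Gen 6 (rule 165): 001100010101
Gen 7 (rule 225): 100101001010
Gen 8 (rule 165): 100111001110
Gen 9 (rule 225): 000011000110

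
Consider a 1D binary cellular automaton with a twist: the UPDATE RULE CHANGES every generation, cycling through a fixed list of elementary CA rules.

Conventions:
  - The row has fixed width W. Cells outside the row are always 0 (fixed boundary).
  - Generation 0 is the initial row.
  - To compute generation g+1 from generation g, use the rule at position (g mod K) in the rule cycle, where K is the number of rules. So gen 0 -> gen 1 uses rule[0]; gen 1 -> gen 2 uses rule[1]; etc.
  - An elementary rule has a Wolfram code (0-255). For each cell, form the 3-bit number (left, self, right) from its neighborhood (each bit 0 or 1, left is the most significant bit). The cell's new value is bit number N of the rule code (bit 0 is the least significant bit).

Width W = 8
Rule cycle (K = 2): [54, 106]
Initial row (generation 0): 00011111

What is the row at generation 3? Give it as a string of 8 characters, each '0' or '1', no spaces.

Gen 0: 00011111
Gen 1 (rule 54): 00100000
Gen 2 (rule 106): 01000000
Gen 3 (rule 54): 11100000

Answer: 11100000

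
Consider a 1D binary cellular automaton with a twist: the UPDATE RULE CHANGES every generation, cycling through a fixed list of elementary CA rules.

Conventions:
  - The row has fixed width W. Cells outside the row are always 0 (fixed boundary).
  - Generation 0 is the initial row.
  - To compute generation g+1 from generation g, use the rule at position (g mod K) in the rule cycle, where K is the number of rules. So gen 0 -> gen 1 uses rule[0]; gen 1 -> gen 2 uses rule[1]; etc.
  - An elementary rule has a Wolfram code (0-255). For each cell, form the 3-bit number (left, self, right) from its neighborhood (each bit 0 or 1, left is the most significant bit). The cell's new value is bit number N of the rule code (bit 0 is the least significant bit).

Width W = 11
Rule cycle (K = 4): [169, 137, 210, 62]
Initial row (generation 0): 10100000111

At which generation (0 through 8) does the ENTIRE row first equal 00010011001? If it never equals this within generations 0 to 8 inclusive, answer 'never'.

Answer: never

Derivation:
Gen 0: 10100000111
Gen 1 (rule 169): 01001110110
Gen 2 (rule 137): 00001100100
Gen 3 (rule 210): 00010111010
Gen 4 (rule 62): 00111100111
Gen 5 (rule 169): 10111000110
Gen 6 (rule 137): 00110010100
Gen 7 (rule 210): 01011100010
Gen 8 (rule 62): 11110010111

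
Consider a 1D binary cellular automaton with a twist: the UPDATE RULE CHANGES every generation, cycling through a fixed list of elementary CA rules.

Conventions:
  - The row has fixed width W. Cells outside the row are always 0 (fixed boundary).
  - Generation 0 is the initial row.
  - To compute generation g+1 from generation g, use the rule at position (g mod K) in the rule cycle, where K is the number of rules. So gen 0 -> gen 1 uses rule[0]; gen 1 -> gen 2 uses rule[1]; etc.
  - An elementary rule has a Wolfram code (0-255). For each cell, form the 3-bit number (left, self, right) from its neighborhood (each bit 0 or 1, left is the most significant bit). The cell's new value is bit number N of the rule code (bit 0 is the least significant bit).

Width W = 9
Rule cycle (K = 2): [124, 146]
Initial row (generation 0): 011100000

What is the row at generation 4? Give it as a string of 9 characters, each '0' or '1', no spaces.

Answer: 001010010

Derivation:
Gen 0: 011100000
Gen 1 (rule 124): 010110000
Gen 2 (rule 146): 100001000
Gen 3 (rule 124): 110001100
Gen 4 (rule 146): 001010010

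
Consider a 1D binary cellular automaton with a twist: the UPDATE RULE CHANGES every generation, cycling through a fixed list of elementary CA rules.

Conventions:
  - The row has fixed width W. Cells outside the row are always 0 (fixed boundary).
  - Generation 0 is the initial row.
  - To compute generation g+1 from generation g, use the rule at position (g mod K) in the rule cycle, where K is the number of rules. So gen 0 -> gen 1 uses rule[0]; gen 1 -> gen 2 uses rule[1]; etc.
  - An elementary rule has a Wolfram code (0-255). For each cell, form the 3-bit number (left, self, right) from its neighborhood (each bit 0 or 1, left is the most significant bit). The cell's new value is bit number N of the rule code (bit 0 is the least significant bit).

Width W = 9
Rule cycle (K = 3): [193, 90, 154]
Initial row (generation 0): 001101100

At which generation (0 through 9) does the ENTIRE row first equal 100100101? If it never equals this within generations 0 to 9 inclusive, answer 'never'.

Answer: 1

Derivation:
Gen 0: 001101100
Gen 1 (rule 193): 100100101
Gen 2 (rule 90): 011011000
Gen 3 (rule 154): 110010100
Gen 4 (rule 193): 010000001
Gen 5 (rule 90): 101000010
Gen 6 (rule 154): 000100101
Gen 7 (rule 193): 110000000
Gen 8 (rule 90): 111000000
Gen 9 (rule 154): 110100000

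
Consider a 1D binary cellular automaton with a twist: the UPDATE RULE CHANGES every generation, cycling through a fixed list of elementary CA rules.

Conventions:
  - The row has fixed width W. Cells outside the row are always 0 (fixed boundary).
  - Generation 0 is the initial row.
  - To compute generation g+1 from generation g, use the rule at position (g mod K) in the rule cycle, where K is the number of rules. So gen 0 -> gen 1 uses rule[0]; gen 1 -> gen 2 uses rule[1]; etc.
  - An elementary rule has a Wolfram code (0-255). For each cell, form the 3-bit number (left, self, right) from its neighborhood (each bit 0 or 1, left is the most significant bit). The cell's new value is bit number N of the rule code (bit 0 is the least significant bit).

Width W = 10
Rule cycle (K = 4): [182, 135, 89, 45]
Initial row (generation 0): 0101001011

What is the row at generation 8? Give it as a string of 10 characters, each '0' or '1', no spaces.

Answer: 1010101110

Derivation:
Gen 0: 0101001011
Gen 1 (rule 182): 1111111100
Gen 2 (rule 135): 0111111001
Gen 3 (rule 89): 0100001100
Gen 4 (rule 45): 0101101001
Gen 5 (rule 182): 1110011111
Gen 6 (rule 135): 0100101110
Gen 7 (rule 89): 0010001011
Gen 8 (rule 45): 1010101110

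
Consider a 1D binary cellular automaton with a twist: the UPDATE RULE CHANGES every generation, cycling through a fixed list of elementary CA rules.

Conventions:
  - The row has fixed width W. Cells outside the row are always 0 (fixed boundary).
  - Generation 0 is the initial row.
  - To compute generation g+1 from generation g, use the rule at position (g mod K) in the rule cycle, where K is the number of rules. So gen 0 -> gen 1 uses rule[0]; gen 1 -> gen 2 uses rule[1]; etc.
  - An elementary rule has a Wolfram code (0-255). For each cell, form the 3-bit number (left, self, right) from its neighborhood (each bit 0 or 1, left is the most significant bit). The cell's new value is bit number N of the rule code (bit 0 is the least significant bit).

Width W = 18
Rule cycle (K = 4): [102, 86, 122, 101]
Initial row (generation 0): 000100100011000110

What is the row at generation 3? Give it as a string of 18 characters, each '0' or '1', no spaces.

Answer: 101011100111001111

Derivation:
Gen 0: 000100100011000110
Gen 1 (rule 102): 001101100101001010
Gen 2 (rule 86): 010100111101111011
Gen 3 (rule 122): 101011100111001111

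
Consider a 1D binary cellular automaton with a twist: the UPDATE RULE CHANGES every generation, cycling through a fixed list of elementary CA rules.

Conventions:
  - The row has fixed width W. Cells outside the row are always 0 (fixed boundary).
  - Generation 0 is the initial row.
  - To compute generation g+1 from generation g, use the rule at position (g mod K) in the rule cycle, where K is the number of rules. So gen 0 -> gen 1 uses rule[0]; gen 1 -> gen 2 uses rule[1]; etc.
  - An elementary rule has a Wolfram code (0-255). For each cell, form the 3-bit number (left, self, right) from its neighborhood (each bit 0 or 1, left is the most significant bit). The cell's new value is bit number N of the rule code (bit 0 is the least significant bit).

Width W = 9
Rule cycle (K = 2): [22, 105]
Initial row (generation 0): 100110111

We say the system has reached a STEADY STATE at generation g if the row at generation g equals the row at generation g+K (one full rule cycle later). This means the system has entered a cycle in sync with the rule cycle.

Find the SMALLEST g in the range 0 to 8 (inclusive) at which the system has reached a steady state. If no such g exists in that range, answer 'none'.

Answer: 5

Derivation:
Gen 0: 100110111
Gen 1 (rule 22): 111000000
Gen 2 (rule 105): 101011111
Gen 3 (rule 22): 101000000
Gen 4 (rule 105): 010011111
Gen 5 (rule 22): 111100000
Gen 6 (rule 105): 100101111
Gen 7 (rule 22): 111100000
Gen 8 (rule 105): 100101111
Gen 9 (rule 22): 111100000
Gen 10 (rule 105): 100101111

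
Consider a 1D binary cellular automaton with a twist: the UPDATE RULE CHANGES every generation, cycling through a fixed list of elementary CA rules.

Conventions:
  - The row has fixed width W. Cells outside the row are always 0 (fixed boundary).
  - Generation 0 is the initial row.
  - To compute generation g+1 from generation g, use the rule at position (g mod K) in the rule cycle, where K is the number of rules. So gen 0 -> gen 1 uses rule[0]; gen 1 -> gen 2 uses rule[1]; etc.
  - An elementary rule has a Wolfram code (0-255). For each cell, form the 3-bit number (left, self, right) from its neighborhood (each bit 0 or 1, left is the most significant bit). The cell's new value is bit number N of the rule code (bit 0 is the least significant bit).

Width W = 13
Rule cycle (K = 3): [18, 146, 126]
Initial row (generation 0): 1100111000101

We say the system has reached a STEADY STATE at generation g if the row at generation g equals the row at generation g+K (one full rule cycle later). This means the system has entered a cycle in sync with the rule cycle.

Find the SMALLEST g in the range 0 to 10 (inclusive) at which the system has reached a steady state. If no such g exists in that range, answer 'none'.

Gen 0: 1100111000101
Gen 1 (rule 18): 0011000101000
Gen 2 (rule 146): 0100101000100
Gen 3 (rule 126): 1111111101110
Gen 4 (rule 18): 0000000000001
Gen 5 (rule 146): 0000000000010
Gen 6 (rule 126): 0000000000111
Gen 7 (rule 18): 0000000001000
Gen 8 (rule 146): 0000000010100
Gen 9 (rule 126): 0000000111110
Gen 10 (rule 18): 0000001000001
Gen 11 (rule 146): 0000010100010
Gen 12 (rule 126): 0000111110111
Gen 13 (rule 18): 0001000000000

Answer: none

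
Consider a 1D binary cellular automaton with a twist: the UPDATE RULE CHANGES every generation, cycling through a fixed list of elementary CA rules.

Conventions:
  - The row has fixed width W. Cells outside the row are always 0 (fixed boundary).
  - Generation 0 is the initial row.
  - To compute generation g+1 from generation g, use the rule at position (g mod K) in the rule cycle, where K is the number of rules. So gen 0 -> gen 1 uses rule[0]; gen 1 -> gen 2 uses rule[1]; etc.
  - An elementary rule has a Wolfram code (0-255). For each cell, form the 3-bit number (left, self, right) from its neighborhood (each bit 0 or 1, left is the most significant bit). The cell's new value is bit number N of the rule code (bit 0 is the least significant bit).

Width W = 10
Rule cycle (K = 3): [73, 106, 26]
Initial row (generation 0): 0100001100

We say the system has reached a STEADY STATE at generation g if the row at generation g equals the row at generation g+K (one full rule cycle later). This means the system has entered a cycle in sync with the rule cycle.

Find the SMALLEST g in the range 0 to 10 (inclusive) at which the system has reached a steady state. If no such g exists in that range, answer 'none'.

Gen 0: 0100001100
Gen 1 (rule 73): 0001101101
Gen 2 (rule 106): 0011111110
Gen 3 (rule 26): 0110000001
Gen 4 (rule 73): 0110111100
Gen 5 (rule 106): 1111100100
Gen 6 (rule 26): 1000011010
Gen 7 (rule 73): 0011011000
Gen 8 (rule 106): 0111111000
Gen 9 (rule 26): 1100000100
Gen 10 (rule 73): 1101110001
Gen 11 (rule 106): 1111010010
Gen 12 (rule 26): 1000001101
Gen 13 (rule 73): 0011101100

Answer: none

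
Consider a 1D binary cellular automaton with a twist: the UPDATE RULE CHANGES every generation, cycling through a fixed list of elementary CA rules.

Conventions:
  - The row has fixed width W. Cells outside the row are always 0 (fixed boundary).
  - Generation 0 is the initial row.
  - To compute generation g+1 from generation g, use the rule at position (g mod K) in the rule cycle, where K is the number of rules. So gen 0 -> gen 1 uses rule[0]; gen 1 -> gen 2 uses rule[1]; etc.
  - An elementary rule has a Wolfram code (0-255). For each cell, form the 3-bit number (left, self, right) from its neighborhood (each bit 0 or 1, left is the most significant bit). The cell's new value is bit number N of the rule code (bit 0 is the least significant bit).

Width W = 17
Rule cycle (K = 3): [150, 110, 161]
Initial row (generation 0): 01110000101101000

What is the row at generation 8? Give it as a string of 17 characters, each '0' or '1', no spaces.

Answer: 11110011111001110

Derivation:
Gen 0: 01110000101101000
Gen 1 (rule 150): 10101001100001100
Gen 2 (rule 110): 11111011100011100
Gen 3 (rule 161): 01110101001001001
Gen 4 (rule 150): 10100101111111111
Gen 5 (rule 110): 11101111000000001
Gen 6 (rule 161): 01010110011111100
Gen 7 (rule 150): 11010001101111010
Gen 8 (rule 110): 11110011111001110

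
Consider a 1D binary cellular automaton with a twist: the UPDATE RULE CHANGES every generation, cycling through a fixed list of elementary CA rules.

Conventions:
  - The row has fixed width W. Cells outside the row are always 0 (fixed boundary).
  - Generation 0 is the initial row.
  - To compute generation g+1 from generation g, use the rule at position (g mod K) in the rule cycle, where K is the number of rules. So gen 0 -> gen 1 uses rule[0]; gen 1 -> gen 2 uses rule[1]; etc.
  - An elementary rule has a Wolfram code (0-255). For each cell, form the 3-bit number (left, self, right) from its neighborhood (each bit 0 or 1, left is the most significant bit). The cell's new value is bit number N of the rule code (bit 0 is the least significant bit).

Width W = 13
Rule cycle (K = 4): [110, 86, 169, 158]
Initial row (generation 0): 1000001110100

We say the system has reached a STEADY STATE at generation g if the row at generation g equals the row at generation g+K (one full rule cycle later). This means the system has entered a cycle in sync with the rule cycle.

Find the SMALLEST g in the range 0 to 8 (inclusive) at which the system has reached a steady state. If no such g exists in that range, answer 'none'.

Answer: none

Derivation:
Gen 0: 1000001110100
Gen 1 (rule 110): 1000011011100
Gen 2 (rule 86): 1100101000110
Gen 3 (rule 169): 1000010010100
Gen 4 (rule 158): 1100111110110
Gen 5 (rule 110): 1101100011110
Gen 6 (rule 86): 0100110100011
Gen 7 (rule 169): 0000101001010
Gen 8 (rule 158): 0001101111011
Gen 9 (rule 110): 0011111001111
Gen 10 (rule 86): 0100001110001
Gen 11 (rule 169): 0001101100100
Gen 12 (rule 158): 0011001011110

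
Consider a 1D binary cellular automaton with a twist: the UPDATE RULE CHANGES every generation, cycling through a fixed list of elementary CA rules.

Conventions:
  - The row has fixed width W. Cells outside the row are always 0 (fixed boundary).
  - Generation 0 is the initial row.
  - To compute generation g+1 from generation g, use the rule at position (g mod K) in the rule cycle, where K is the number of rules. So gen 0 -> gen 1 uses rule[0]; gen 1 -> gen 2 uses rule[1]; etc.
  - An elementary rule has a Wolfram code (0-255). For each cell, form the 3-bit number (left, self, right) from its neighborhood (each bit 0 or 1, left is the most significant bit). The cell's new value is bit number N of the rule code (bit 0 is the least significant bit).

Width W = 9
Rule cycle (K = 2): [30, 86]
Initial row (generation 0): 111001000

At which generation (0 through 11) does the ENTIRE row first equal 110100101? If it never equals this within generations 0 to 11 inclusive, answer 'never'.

Gen 0: 111001000
Gen 1 (rule 30): 100111100
Gen 2 (rule 86): 111000110
Gen 3 (rule 30): 100101101
Gen 4 (rule 86): 111100101
Gen 5 (rule 30): 100011101
Gen 6 (rule 86): 110100101
Gen 7 (rule 30): 100111101
Gen 8 (rule 86): 111000101
Gen 9 (rule 30): 100101101
Gen 10 (rule 86): 111100101
Gen 11 (rule 30): 100011101

Answer: 6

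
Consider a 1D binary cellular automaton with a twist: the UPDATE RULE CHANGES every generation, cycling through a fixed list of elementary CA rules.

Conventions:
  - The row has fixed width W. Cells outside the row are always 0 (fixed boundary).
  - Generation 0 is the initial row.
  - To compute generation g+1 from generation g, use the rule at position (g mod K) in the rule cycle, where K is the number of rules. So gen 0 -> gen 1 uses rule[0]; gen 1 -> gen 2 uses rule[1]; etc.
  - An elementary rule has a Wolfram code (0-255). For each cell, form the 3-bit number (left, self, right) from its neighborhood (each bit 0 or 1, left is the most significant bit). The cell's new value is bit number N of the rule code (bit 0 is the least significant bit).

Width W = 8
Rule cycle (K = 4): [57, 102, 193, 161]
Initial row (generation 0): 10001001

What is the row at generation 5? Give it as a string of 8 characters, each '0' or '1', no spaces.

Answer: 10001001

Derivation:
Gen 0: 10001001
Gen 1 (rule 57): 01100100
Gen 2 (rule 102): 10101100
Gen 3 (rule 193): 00000101
Gen 4 (rule 161): 11110010
Gen 5 (rule 57): 10001001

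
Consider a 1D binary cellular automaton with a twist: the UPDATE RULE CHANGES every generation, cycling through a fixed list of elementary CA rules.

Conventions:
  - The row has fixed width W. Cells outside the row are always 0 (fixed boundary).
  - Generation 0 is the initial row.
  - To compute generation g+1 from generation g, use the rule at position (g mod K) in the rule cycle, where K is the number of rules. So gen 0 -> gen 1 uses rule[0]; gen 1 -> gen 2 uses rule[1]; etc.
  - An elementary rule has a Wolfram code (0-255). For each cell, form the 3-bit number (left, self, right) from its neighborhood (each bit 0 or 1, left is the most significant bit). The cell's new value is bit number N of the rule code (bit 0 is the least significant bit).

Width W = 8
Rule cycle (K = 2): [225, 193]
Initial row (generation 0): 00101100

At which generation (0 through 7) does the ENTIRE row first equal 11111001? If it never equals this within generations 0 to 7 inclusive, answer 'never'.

Gen 0: 00101100
Gen 1 (rule 225): 10010101
Gen 2 (rule 193): 00000000
Gen 3 (rule 225): 11111111
Gen 4 (rule 193): 01111111
Gen 5 (rule 225): 00111111
Gen 6 (rule 193): 10011111
Gen 7 (rule 225): 00001111

Answer: never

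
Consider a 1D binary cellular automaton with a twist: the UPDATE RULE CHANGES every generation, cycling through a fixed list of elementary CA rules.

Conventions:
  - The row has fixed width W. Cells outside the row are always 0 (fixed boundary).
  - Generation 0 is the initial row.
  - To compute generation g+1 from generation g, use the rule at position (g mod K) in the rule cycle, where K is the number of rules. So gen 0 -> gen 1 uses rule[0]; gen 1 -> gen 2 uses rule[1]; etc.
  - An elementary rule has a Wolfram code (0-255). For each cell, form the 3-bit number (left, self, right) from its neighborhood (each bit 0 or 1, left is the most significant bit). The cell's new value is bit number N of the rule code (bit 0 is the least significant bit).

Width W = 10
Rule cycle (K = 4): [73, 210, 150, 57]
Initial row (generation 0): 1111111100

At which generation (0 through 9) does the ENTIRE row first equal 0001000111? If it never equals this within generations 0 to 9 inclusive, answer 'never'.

Gen 0: 1111111100
Gen 1 (rule 73): 1000000101
Gen 2 (rule 210): 0100001000
Gen 3 (rule 150): 1110011100
Gen 4 (rule 57): 1001010011
Gen 5 (rule 73): 0000000011
Gen 6 (rule 210): 0000000101
Gen 7 (rule 150): 0000001101
Gen 8 (rule 57): 1111101010
Gen 9 (rule 73): 1000100000

Answer: never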